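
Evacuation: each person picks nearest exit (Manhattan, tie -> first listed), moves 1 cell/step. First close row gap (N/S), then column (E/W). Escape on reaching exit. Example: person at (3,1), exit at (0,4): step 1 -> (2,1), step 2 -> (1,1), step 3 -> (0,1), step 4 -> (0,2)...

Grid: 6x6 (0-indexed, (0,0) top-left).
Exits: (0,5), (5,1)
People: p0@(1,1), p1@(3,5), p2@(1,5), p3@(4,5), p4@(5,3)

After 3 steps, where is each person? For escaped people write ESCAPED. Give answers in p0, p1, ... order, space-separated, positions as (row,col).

Step 1: p0:(1,1)->(2,1) | p1:(3,5)->(2,5) | p2:(1,5)->(0,5)->EXIT | p3:(4,5)->(3,5) | p4:(5,3)->(5,2)
Step 2: p0:(2,1)->(3,1) | p1:(2,5)->(1,5) | p2:escaped | p3:(3,5)->(2,5) | p4:(5,2)->(5,1)->EXIT
Step 3: p0:(3,1)->(4,1) | p1:(1,5)->(0,5)->EXIT | p2:escaped | p3:(2,5)->(1,5) | p4:escaped

(4,1) ESCAPED ESCAPED (1,5) ESCAPED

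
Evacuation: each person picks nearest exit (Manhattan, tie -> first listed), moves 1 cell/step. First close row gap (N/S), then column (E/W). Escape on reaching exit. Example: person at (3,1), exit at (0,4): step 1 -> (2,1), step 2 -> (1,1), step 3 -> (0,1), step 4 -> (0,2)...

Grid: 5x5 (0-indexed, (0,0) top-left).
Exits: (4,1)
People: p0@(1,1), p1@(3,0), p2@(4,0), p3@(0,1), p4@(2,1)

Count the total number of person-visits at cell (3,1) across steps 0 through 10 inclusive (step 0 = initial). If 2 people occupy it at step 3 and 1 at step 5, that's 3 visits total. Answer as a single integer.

Step 0: p0@(1,1) p1@(3,0) p2@(4,0) p3@(0,1) p4@(2,1) -> at (3,1): 0 [-], cum=0
Step 1: p0@(2,1) p1@(4,0) p2@ESC p3@(1,1) p4@(3,1) -> at (3,1): 1 [p4], cum=1
Step 2: p0@(3,1) p1@ESC p2@ESC p3@(2,1) p4@ESC -> at (3,1): 1 [p0], cum=2
Step 3: p0@ESC p1@ESC p2@ESC p3@(3,1) p4@ESC -> at (3,1): 1 [p3], cum=3
Step 4: p0@ESC p1@ESC p2@ESC p3@ESC p4@ESC -> at (3,1): 0 [-], cum=3
Total visits = 3

Answer: 3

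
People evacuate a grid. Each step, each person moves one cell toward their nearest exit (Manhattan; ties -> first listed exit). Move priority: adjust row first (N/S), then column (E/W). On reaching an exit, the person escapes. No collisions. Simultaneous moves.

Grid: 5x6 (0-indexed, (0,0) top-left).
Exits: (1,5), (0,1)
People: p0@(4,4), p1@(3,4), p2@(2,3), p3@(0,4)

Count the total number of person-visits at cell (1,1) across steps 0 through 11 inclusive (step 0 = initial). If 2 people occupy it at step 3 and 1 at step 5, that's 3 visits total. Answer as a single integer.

Answer: 0

Derivation:
Step 0: p0@(4,4) p1@(3,4) p2@(2,3) p3@(0,4) -> at (1,1): 0 [-], cum=0
Step 1: p0@(3,4) p1@(2,4) p2@(1,3) p3@(1,4) -> at (1,1): 0 [-], cum=0
Step 2: p0@(2,4) p1@(1,4) p2@(1,4) p3@ESC -> at (1,1): 0 [-], cum=0
Step 3: p0@(1,4) p1@ESC p2@ESC p3@ESC -> at (1,1): 0 [-], cum=0
Step 4: p0@ESC p1@ESC p2@ESC p3@ESC -> at (1,1): 0 [-], cum=0
Total visits = 0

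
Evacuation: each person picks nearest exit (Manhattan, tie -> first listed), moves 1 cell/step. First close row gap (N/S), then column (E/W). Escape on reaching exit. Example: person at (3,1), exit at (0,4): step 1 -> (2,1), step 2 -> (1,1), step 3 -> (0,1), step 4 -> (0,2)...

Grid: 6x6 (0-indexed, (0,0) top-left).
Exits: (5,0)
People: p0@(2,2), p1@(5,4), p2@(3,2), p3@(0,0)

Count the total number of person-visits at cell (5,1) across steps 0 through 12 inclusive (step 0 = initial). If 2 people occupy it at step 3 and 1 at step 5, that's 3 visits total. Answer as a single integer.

Answer: 3

Derivation:
Step 0: p0@(2,2) p1@(5,4) p2@(3,2) p3@(0,0) -> at (5,1): 0 [-], cum=0
Step 1: p0@(3,2) p1@(5,3) p2@(4,2) p3@(1,0) -> at (5,1): 0 [-], cum=0
Step 2: p0@(4,2) p1@(5,2) p2@(5,2) p3@(2,0) -> at (5,1): 0 [-], cum=0
Step 3: p0@(5,2) p1@(5,1) p2@(5,1) p3@(3,0) -> at (5,1): 2 [p1,p2], cum=2
Step 4: p0@(5,1) p1@ESC p2@ESC p3@(4,0) -> at (5,1): 1 [p0], cum=3
Step 5: p0@ESC p1@ESC p2@ESC p3@ESC -> at (5,1): 0 [-], cum=3
Total visits = 3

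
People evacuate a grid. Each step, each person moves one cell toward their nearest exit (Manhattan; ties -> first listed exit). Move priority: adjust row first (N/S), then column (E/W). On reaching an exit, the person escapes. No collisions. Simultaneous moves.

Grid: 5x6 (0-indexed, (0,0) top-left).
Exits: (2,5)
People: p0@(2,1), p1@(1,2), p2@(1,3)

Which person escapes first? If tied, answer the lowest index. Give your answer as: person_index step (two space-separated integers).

Step 1: p0:(2,1)->(2,2) | p1:(1,2)->(2,2) | p2:(1,3)->(2,3)
Step 2: p0:(2,2)->(2,3) | p1:(2,2)->(2,3) | p2:(2,3)->(2,4)
Step 3: p0:(2,3)->(2,4) | p1:(2,3)->(2,4) | p2:(2,4)->(2,5)->EXIT
Step 4: p0:(2,4)->(2,5)->EXIT | p1:(2,4)->(2,5)->EXIT | p2:escaped
Exit steps: [4, 4, 3]
First to escape: p2 at step 3

Answer: 2 3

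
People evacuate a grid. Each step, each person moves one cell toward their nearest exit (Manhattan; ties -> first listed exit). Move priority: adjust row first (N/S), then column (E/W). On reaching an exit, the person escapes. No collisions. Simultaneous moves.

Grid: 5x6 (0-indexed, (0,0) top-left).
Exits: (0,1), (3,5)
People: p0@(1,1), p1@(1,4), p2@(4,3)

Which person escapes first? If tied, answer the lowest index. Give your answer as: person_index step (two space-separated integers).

Step 1: p0:(1,1)->(0,1)->EXIT | p1:(1,4)->(2,4) | p2:(4,3)->(3,3)
Step 2: p0:escaped | p1:(2,4)->(3,4) | p2:(3,3)->(3,4)
Step 3: p0:escaped | p1:(3,4)->(3,5)->EXIT | p2:(3,4)->(3,5)->EXIT
Exit steps: [1, 3, 3]
First to escape: p0 at step 1

Answer: 0 1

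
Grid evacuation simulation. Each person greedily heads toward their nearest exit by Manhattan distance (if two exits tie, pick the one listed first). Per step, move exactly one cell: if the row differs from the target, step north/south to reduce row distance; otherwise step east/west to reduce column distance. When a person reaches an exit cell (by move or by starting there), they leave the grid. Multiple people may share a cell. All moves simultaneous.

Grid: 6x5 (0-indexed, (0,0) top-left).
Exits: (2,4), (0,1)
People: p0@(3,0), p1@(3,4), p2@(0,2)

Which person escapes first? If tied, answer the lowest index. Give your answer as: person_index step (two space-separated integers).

Answer: 1 1

Derivation:
Step 1: p0:(3,0)->(2,0) | p1:(3,4)->(2,4)->EXIT | p2:(0,2)->(0,1)->EXIT
Step 2: p0:(2,0)->(1,0) | p1:escaped | p2:escaped
Step 3: p0:(1,0)->(0,0) | p1:escaped | p2:escaped
Step 4: p0:(0,0)->(0,1)->EXIT | p1:escaped | p2:escaped
Exit steps: [4, 1, 1]
First to escape: p1 at step 1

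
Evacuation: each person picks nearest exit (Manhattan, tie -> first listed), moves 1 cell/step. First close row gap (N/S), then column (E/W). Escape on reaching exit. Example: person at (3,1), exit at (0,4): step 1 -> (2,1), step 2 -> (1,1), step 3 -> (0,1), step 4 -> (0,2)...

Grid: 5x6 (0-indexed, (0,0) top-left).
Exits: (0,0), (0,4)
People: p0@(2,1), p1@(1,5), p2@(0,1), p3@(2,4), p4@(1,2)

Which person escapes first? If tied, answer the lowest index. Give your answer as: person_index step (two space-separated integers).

Answer: 2 1

Derivation:
Step 1: p0:(2,1)->(1,1) | p1:(1,5)->(0,5) | p2:(0,1)->(0,0)->EXIT | p3:(2,4)->(1,4) | p4:(1,2)->(0,2)
Step 2: p0:(1,1)->(0,1) | p1:(0,5)->(0,4)->EXIT | p2:escaped | p3:(1,4)->(0,4)->EXIT | p4:(0,2)->(0,1)
Step 3: p0:(0,1)->(0,0)->EXIT | p1:escaped | p2:escaped | p3:escaped | p4:(0,1)->(0,0)->EXIT
Exit steps: [3, 2, 1, 2, 3]
First to escape: p2 at step 1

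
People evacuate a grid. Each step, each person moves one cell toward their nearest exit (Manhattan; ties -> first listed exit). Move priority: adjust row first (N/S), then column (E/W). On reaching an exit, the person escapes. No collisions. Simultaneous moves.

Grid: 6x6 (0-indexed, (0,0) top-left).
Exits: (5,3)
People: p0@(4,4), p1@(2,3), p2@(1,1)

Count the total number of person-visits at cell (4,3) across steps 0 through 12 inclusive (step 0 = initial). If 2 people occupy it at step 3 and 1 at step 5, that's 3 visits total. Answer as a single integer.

Answer: 1

Derivation:
Step 0: p0@(4,4) p1@(2,3) p2@(1,1) -> at (4,3): 0 [-], cum=0
Step 1: p0@(5,4) p1@(3,3) p2@(2,1) -> at (4,3): 0 [-], cum=0
Step 2: p0@ESC p1@(4,3) p2@(3,1) -> at (4,3): 1 [p1], cum=1
Step 3: p0@ESC p1@ESC p2@(4,1) -> at (4,3): 0 [-], cum=1
Step 4: p0@ESC p1@ESC p2@(5,1) -> at (4,3): 0 [-], cum=1
Step 5: p0@ESC p1@ESC p2@(5,2) -> at (4,3): 0 [-], cum=1
Step 6: p0@ESC p1@ESC p2@ESC -> at (4,3): 0 [-], cum=1
Total visits = 1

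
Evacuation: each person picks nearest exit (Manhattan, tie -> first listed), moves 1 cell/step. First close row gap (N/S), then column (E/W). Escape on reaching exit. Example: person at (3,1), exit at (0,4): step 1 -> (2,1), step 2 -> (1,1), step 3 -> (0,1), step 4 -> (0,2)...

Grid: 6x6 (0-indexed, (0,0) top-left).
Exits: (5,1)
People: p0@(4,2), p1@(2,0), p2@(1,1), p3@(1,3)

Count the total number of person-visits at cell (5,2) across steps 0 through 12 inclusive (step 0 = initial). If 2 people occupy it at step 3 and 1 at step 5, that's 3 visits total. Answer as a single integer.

Step 0: p0@(4,2) p1@(2,0) p2@(1,1) p3@(1,3) -> at (5,2): 0 [-], cum=0
Step 1: p0@(5,2) p1@(3,0) p2@(2,1) p3@(2,3) -> at (5,2): 1 [p0], cum=1
Step 2: p0@ESC p1@(4,0) p2@(3,1) p3@(3,3) -> at (5,2): 0 [-], cum=1
Step 3: p0@ESC p1@(5,0) p2@(4,1) p3@(4,3) -> at (5,2): 0 [-], cum=1
Step 4: p0@ESC p1@ESC p2@ESC p3@(5,3) -> at (5,2): 0 [-], cum=1
Step 5: p0@ESC p1@ESC p2@ESC p3@(5,2) -> at (5,2): 1 [p3], cum=2
Step 6: p0@ESC p1@ESC p2@ESC p3@ESC -> at (5,2): 0 [-], cum=2
Total visits = 2

Answer: 2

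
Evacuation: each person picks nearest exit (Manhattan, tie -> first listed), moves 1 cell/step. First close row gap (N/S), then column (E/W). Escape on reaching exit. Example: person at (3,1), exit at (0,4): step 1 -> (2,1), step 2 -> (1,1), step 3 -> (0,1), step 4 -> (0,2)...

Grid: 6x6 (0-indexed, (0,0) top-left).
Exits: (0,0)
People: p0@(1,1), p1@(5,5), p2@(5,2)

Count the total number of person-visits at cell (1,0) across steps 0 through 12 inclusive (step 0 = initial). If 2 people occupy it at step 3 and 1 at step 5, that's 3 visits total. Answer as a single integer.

Answer: 0

Derivation:
Step 0: p0@(1,1) p1@(5,5) p2@(5,2) -> at (1,0): 0 [-], cum=0
Step 1: p0@(0,1) p1@(4,5) p2@(4,2) -> at (1,0): 0 [-], cum=0
Step 2: p0@ESC p1@(3,5) p2@(3,2) -> at (1,0): 0 [-], cum=0
Step 3: p0@ESC p1@(2,5) p2@(2,2) -> at (1,0): 0 [-], cum=0
Step 4: p0@ESC p1@(1,5) p2@(1,2) -> at (1,0): 0 [-], cum=0
Step 5: p0@ESC p1@(0,5) p2@(0,2) -> at (1,0): 0 [-], cum=0
Step 6: p0@ESC p1@(0,4) p2@(0,1) -> at (1,0): 0 [-], cum=0
Step 7: p0@ESC p1@(0,3) p2@ESC -> at (1,0): 0 [-], cum=0
Step 8: p0@ESC p1@(0,2) p2@ESC -> at (1,0): 0 [-], cum=0
Step 9: p0@ESC p1@(0,1) p2@ESC -> at (1,0): 0 [-], cum=0
Step 10: p0@ESC p1@ESC p2@ESC -> at (1,0): 0 [-], cum=0
Total visits = 0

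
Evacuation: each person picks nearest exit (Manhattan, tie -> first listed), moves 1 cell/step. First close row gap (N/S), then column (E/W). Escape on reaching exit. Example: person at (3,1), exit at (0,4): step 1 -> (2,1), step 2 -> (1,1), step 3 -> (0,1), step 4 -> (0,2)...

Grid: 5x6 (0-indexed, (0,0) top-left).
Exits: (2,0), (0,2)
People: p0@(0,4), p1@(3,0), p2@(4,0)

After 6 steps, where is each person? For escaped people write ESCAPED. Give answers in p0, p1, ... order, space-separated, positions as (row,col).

Step 1: p0:(0,4)->(0,3) | p1:(3,0)->(2,0)->EXIT | p2:(4,0)->(3,0)
Step 2: p0:(0,3)->(0,2)->EXIT | p1:escaped | p2:(3,0)->(2,0)->EXIT

ESCAPED ESCAPED ESCAPED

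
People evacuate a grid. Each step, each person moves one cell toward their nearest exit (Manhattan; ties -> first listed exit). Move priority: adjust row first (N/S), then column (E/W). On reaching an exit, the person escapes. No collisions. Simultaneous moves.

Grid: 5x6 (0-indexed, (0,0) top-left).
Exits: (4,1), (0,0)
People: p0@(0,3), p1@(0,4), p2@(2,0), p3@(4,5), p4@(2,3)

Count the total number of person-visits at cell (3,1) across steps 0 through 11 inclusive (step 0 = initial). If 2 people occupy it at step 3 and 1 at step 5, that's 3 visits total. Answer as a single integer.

Step 0: p0@(0,3) p1@(0,4) p2@(2,0) p3@(4,5) p4@(2,3) -> at (3,1): 0 [-], cum=0
Step 1: p0@(0,2) p1@(0,3) p2@(1,0) p3@(4,4) p4@(3,3) -> at (3,1): 0 [-], cum=0
Step 2: p0@(0,1) p1@(0,2) p2@ESC p3@(4,3) p4@(4,3) -> at (3,1): 0 [-], cum=0
Step 3: p0@ESC p1@(0,1) p2@ESC p3@(4,2) p4@(4,2) -> at (3,1): 0 [-], cum=0
Step 4: p0@ESC p1@ESC p2@ESC p3@ESC p4@ESC -> at (3,1): 0 [-], cum=0
Total visits = 0

Answer: 0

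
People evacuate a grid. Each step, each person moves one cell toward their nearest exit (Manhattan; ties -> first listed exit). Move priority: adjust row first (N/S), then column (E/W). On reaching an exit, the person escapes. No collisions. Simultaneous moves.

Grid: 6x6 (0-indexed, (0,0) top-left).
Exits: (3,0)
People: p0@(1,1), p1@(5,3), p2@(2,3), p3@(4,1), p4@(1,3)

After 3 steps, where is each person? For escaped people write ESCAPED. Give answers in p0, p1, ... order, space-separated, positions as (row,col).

Step 1: p0:(1,1)->(2,1) | p1:(5,3)->(4,3) | p2:(2,3)->(3,3) | p3:(4,1)->(3,1) | p4:(1,3)->(2,3)
Step 2: p0:(2,1)->(3,1) | p1:(4,3)->(3,3) | p2:(3,3)->(3,2) | p3:(3,1)->(3,0)->EXIT | p4:(2,3)->(3,3)
Step 3: p0:(3,1)->(3,0)->EXIT | p1:(3,3)->(3,2) | p2:(3,2)->(3,1) | p3:escaped | p4:(3,3)->(3,2)

ESCAPED (3,2) (3,1) ESCAPED (3,2)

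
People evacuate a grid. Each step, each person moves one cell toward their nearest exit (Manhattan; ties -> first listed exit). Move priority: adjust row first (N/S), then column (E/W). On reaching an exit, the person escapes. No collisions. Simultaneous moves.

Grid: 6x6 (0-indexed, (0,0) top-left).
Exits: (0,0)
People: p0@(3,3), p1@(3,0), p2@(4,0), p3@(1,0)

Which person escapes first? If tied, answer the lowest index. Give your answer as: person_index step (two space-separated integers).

Answer: 3 1

Derivation:
Step 1: p0:(3,3)->(2,3) | p1:(3,0)->(2,0) | p2:(4,0)->(3,0) | p3:(1,0)->(0,0)->EXIT
Step 2: p0:(2,3)->(1,3) | p1:(2,0)->(1,0) | p2:(3,0)->(2,0) | p3:escaped
Step 3: p0:(1,3)->(0,3) | p1:(1,0)->(0,0)->EXIT | p2:(2,0)->(1,0) | p3:escaped
Step 4: p0:(0,3)->(0,2) | p1:escaped | p2:(1,0)->(0,0)->EXIT | p3:escaped
Step 5: p0:(0,2)->(0,1) | p1:escaped | p2:escaped | p3:escaped
Step 6: p0:(0,1)->(0,0)->EXIT | p1:escaped | p2:escaped | p3:escaped
Exit steps: [6, 3, 4, 1]
First to escape: p3 at step 1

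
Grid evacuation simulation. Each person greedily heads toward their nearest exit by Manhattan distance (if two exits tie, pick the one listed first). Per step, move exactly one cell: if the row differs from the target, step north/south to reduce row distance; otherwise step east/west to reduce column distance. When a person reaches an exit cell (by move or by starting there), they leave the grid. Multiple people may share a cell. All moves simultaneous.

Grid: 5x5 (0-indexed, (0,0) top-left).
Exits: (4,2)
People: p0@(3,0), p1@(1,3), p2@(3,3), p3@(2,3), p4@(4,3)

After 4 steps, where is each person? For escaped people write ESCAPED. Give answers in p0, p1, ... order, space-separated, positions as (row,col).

Step 1: p0:(3,0)->(4,0) | p1:(1,3)->(2,3) | p2:(3,3)->(4,3) | p3:(2,3)->(3,3) | p4:(4,3)->(4,2)->EXIT
Step 2: p0:(4,0)->(4,1) | p1:(2,3)->(3,3) | p2:(4,3)->(4,2)->EXIT | p3:(3,3)->(4,3) | p4:escaped
Step 3: p0:(4,1)->(4,2)->EXIT | p1:(3,3)->(4,3) | p2:escaped | p3:(4,3)->(4,2)->EXIT | p4:escaped
Step 4: p0:escaped | p1:(4,3)->(4,2)->EXIT | p2:escaped | p3:escaped | p4:escaped

ESCAPED ESCAPED ESCAPED ESCAPED ESCAPED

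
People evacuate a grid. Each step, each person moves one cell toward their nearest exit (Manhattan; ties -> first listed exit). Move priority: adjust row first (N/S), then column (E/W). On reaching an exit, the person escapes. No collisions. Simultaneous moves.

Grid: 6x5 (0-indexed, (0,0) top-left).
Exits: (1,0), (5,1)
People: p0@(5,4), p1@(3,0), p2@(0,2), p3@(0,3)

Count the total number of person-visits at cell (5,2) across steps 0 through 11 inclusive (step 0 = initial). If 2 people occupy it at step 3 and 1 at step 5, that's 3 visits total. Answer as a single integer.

Step 0: p0@(5,4) p1@(3,0) p2@(0,2) p3@(0,3) -> at (5,2): 0 [-], cum=0
Step 1: p0@(5,3) p1@(2,0) p2@(1,2) p3@(1,3) -> at (5,2): 0 [-], cum=0
Step 2: p0@(5,2) p1@ESC p2@(1,1) p3@(1,2) -> at (5,2): 1 [p0], cum=1
Step 3: p0@ESC p1@ESC p2@ESC p3@(1,1) -> at (5,2): 0 [-], cum=1
Step 4: p0@ESC p1@ESC p2@ESC p3@ESC -> at (5,2): 0 [-], cum=1
Total visits = 1

Answer: 1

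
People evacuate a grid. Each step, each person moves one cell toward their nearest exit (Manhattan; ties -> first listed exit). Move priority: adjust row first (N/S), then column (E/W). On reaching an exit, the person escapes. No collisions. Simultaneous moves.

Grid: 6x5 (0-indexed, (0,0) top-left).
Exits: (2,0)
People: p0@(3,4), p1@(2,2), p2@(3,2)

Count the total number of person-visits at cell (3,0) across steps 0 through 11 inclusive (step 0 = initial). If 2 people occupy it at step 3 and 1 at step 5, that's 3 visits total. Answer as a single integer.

Answer: 0

Derivation:
Step 0: p0@(3,4) p1@(2,2) p2@(3,2) -> at (3,0): 0 [-], cum=0
Step 1: p0@(2,4) p1@(2,1) p2@(2,2) -> at (3,0): 0 [-], cum=0
Step 2: p0@(2,3) p1@ESC p2@(2,1) -> at (3,0): 0 [-], cum=0
Step 3: p0@(2,2) p1@ESC p2@ESC -> at (3,0): 0 [-], cum=0
Step 4: p0@(2,1) p1@ESC p2@ESC -> at (3,0): 0 [-], cum=0
Step 5: p0@ESC p1@ESC p2@ESC -> at (3,0): 0 [-], cum=0
Total visits = 0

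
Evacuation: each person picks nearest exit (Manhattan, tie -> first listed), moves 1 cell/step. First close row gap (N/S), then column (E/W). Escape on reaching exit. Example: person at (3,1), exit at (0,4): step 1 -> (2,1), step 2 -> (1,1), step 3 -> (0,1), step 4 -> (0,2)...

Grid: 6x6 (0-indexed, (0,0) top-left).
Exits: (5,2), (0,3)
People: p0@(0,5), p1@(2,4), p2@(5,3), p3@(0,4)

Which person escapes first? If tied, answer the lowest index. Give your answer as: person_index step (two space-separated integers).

Answer: 2 1

Derivation:
Step 1: p0:(0,5)->(0,4) | p1:(2,4)->(1,4) | p2:(5,3)->(5,2)->EXIT | p3:(0,4)->(0,3)->EXIT
Step 2: p0:(0,4)->(0,3)->EXIT | p1:(1,4)->(0,4) | p2:escaped | p3:escaped
Step 3: p0:escaped | p1:(0,4)->(0,3)->EXIT | p2:escaped | p3:escaped
Exit steps: [2, 3, 1, 1]
First to escape: p2 at step 1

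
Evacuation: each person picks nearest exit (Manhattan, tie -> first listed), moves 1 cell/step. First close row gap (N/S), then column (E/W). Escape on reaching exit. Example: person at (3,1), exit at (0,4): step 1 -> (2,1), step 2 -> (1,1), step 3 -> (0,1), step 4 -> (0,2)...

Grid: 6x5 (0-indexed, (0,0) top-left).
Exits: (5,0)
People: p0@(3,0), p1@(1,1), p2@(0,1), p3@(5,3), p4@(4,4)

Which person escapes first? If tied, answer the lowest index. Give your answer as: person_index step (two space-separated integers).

Step 1: p0:(3,0)->(4,0) | p1:(1,1)->(2,1) | p2:(0,1)->(1,1) | p3:(5,3)->(5,2) | p4:(4,4)->(5,4)
Step 2: p0:(4,0)->(5,0)->EXIT | p1:(2,1)->(3,1) | p2:(1,1)->(2,1) | p3:(5,2)->(5,1) | p4:(5,4)->(5,3)
Step 3: p0:escaped | p1:(3,1)->(4,1) | p2:(2,1)->(3,1) | p3:(5,1)->(5,0)->EXIT | p4:(5,3)->(5,2)
Step 4: p0:escaped | p1:(4,1)->(5,1) | p2:(3,1)->(4,1) | p3:escaped | p4:(5,2)->(5,1)
Step 5: p0:escaped | p1:(5,1)->(5,0)->EXIT | p2:(4,1)->(5,1) | p3:escaped | p4:(5,1)->(5,0)->EXIT
Step 6: p0:escaped | p1:escaped | p2:(5,1)->(5,0)->EXIT | p3:escaped | p4:escaped
Exit steps: [2, 5, 6, 3, 5]
First to escape: p0 at step 2

Answer: 0 2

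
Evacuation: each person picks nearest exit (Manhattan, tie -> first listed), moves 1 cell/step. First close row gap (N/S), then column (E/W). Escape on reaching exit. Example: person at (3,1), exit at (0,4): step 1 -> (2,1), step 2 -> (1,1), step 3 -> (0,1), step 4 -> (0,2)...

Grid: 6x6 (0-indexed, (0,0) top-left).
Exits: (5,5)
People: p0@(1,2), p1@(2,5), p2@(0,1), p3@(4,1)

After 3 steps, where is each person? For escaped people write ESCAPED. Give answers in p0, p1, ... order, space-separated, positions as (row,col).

Step 1: p0:(1,2)->(2,2) | p1:(2,5)->(3,5) | p2:(0,1)->(1,1) | p3:(4,1)->(5,1)
Step 2: p0:(2,2)->(3,2) | p1:(3,5)->(4,5) | p2:(1,1)->(2,1) | p3:(5,1)->(5,2)
Step 3: p0:(3,2)->(4,2) | p1:(4,5)->(5,5)->EXIT | p2:(2,1)->(3,1) | p3:(5,2)->(5,3)

(4,2) ESCAPED (3,1) (5,3)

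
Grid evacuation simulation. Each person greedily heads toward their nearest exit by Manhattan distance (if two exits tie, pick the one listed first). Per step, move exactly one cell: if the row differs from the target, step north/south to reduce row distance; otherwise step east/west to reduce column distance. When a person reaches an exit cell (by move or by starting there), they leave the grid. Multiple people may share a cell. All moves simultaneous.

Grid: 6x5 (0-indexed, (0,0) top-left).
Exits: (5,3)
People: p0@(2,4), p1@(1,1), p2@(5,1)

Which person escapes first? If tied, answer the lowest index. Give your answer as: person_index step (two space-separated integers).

Answer: 2 2

Derivation:
Step 1: p0:(2,4)->(3,4) | p1:(1,1)->(2,1) | p2:(5,1)->(5,2)
Step 2: p0:(3,4)->(4,4) | p1:(2,1)->(3,1) | p2:(5,2)->(5,3)->EXIT
Step 3: p0:(4,4)->(5,4) | p1:(3,1)->(4,1) | p2:escaped
Step 4: p0:(5,4)->(5,3)->EXIT | p1:(4,1)->(5,1) | p2:escaped
Step 5: p0:escaped | p1:(5,1)->(5,2) | p2:escaped
Step 6: p0:escaped | p1:(5,2)->(5,3)->EXIT | p2:escaped
Exit steps: [4, 6, 2]
First to escape: p2 at step 2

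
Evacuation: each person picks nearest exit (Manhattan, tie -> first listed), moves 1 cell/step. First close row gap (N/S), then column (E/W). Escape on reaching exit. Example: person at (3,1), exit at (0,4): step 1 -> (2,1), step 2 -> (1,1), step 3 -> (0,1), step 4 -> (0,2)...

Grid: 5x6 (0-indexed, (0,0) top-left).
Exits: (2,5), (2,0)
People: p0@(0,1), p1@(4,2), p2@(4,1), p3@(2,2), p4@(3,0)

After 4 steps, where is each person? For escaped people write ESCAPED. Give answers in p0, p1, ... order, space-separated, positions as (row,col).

Step 1: p0:(0,1)->(1,1) | p1:(4,2)->(3,2) | p2:(4,1)->(3,1) | p3:(2,2)->(2,1) | p4:(3,0)->(2,0)->EXIT
Step 2: p0:(1,1)->(2,1) | p1:(3,2)->(2,2) | p2:(3,1)->(2,1) | p3:(2,1)->(2,0)->EXIT | p4:escaped
Step 3: p0:(2,1)->(2,0)->EXIT | p1:(2,2)->(2,1) | p2:(2,1)->(2,0)->EXIT | p3:escaped | p4:escaped
Step 4: p0:escaped | p1:(2,1)->(2,0)->EXIT | p2:escaped | p3:escaped | p4:escaped

ESCAPED ESCAPED ESCAPED ESCAPED ESCAPED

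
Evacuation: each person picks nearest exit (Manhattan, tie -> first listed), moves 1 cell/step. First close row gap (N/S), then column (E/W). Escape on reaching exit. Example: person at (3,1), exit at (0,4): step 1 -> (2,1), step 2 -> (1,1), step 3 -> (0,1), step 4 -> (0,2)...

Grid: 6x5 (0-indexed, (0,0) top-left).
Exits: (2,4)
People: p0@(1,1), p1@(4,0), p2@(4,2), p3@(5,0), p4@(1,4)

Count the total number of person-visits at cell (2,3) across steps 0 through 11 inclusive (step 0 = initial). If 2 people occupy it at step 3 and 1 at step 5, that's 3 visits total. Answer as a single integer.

Step 0: p0@(1,1) p1@(4,0) p2@(4,2) p3@(5,0) p4@(1,4) -> at (2,3): 0 [-], cum=0
Step 1: p0@(2,1) p1@(3,0) p2@(3,2) p3@(4,0) p4@ESC -> at (2,3): 0 [-], cum=0
Step 2: p0@(2,2) p1@(2,0) p2@(2,2) p3@(3,0) p4@ESC -> at (2,3): 0 [-], cum=0
Step 3: p0@(2,3) p1@(2,1) p2@(2,3) p3@(2,0) p4@ESC -> at (2,3): 2 [p0,p2], cum=2
Step 4: p0@ESC p1@(2,2) p2@ESC p3@(2,1) p4@ESC -> at (2,3): 0 [-], cum=2
Step 5: p0@ESC p1@(2,3) p2@ESC p3@(2,2) p4@ESC -> at (2,3): 1 [p1], cum=3
Step 6: p0@ESC p1@ESC p2@ESC p3@(2,3) p4@ESC -> at (2,3): 1 [p3], cum=4
Step 7: p0@ESC p1@ESC p2@ESC p3@ESC p4@ESC -> at (2,3): 0 [-], cum=4
Total visits = 4

Answer: 4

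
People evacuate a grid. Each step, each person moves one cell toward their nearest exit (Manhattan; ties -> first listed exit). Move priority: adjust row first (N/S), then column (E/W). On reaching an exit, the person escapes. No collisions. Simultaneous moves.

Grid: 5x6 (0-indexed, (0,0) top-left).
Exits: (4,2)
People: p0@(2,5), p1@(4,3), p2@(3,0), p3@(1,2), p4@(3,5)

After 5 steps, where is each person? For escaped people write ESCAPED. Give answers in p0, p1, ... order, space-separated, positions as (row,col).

Step 1: p0:(2,5)->(3,5) | p1:(4,3)->(4,2)->EXIT | p2:(3,0)->(4,0) | p3:(1,2)->(2,2) | p4:(3,5)->(4,5)
Step 2: p0:(3,5)->(4,5) | p1:escaped | p2:(4,0)->(4,1) | p3:(2,2)->(3,2) | p4:(4,5)->(4,4)
Step 3: p0:(4,5)->(4,4) | p1:escaped | p2:(4,1)->(4,2)->EXIT | p3:(3,2)->(4,2)->EXIT | p4:(4,4)->(4,3)
Step 4: p0:(4,4)->(4,3) | p1:escaped | p2:escaped | p3:escaped | p4:(4,3)->(4,2)->EXIT
Step 5: p0:(4,3)->(4,2)->EXIT | p1:escaped | p2:escaped | p3:escaped | p4:escaped

ESCAPED ESCAPED ESCAPED ESCAPED ESCAPED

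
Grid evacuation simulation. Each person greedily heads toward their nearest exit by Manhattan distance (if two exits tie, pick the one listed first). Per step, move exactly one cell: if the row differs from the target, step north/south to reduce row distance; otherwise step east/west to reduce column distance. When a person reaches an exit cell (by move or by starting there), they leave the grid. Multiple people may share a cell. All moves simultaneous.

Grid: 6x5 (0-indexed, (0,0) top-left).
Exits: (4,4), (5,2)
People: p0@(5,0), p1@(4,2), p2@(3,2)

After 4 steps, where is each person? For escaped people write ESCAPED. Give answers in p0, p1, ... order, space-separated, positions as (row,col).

Step 1: p0:(5,0)->(5,1) | p1:(4,2)->(5,2)->EXIT | p2:(3,2)->(4,2)
Step 2: p0:(5,1)->(5,2)->EXIT | p1:escaped | p2:(4,2)->(5,2)->EXIT

ESCAPED ESCAPED ESCAPED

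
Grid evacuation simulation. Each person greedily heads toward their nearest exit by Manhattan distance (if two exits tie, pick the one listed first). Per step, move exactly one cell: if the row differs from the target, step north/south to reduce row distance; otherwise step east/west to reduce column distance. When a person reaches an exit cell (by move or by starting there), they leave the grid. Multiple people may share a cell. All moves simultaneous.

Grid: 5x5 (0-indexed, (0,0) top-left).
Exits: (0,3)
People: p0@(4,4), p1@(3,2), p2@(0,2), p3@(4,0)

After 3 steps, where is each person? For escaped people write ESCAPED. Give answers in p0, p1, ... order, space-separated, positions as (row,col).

Step 1: p0:(4,4)->(3,4) | p1:(3,2)->(2,2) | p2:(0,2)->(0,3)->EXIT | p3:(4,0)->(3,0)
Step 2: p0:(3,4)->(2,4) | p1:(2,2)->(1,2) | p2:escaped | p3:(3,0)->(2,0)
Step 3: p0:(2,4)->(1,4) | p1:(1,2)->(0,2) | p2:escaped | p3:(2,0)->(1,0)

(1,4) (0,2) ESCAPED (1,0)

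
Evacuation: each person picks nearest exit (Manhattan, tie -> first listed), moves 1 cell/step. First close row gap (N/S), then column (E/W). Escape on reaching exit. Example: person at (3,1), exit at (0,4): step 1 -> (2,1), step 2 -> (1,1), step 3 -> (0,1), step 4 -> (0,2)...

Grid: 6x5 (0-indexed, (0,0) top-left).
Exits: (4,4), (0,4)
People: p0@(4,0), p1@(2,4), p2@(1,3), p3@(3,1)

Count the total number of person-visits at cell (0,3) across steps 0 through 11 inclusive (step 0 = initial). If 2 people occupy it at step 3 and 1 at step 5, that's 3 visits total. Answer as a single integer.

Step 0: p0@(4,0) p1@(2,4) p2@(1,3) p3@(3,1) -> at (0,3): 0 [-], cum=0
Step 1: p0@(4,1) p1@(3,4) p2@(0,3) p3@(4,1) -> at (0,3): 1 [p2], cum=1
Step 2: p0@(4,2) p1@ESC p2@ESC p3@(4,2) -> at (0,3): 0 [-], cum=1
Step 3: p0@(4,3) p1@ESC p2@ESC p3@(4,3) -> at (0,3): 0 [-], cum=1
Step 4: p0@ESC p1@ESC p2@ESC p3@ESC -> at (0,3): 0 [-], cum=1
Total visits = 1

Answer: 1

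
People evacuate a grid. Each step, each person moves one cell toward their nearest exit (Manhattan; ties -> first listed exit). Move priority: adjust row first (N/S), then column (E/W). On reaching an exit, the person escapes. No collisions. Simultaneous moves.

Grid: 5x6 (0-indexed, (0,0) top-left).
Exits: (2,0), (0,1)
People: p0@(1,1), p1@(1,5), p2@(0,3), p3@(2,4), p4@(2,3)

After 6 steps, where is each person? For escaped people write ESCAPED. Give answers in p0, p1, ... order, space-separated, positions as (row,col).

Step 1: p0:(1,1)->(0,1)->EXIT | p1:(1,5)->(0,5) | p2:(0,3)->(0,2) | p3:(2,4)->(2,3) | p4:(2,3)->(2,2)
Step 2: p0:escaped | p1:(0,5)->(0,4) | p2:(0,2)->(0,1)->EXIT | p3:(2,3)->(2,2) | p4:(2,2)->(2,1)
Step 3: p0:escaped | p1:(0,4)->(0,3) | p2:escaped | p3:(2,2)->(2,1) | p4:(2,1)->(2,0)->EXIT
Step 4: p0:escaped | p1:(0,3)->(0,2) | p2:escaped | p3:(2,1)->(2,0)->EXIT | p4:escaped
Step 5: p0:escaped | p1:(0,2)->(0,1)->EXIT | p2:escaped | p3:escaped | p4:escaped

ESCAPED ESCAPED ESCAPED ESCAPED ESCAPED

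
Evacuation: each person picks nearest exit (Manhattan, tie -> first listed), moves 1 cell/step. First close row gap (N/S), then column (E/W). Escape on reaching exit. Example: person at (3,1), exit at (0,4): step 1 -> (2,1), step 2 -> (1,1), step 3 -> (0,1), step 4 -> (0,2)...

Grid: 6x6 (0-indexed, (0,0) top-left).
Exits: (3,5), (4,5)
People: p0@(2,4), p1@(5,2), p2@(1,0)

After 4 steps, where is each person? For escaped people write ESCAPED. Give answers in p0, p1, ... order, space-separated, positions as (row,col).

Step 1: p0:(2,4)->(3,4) | p1:(5,2)->(4,2) | p2:(1,0)->(2,0)
Step 2: p0:(3,4)->(3,5)->EXIT | p1:(4,2)->(4,3) | p2:(2,0)->(3,0)
Step 3: p0:escaped | p1:(4,3)->(4,4) | p2:(3,0)->(3,1)
Step 4: p0:escaped | p1:(4,4)->(4,5)->EXIT | p2:(3,1)->(3,2)

ESCAPED ESCAPED (3,2)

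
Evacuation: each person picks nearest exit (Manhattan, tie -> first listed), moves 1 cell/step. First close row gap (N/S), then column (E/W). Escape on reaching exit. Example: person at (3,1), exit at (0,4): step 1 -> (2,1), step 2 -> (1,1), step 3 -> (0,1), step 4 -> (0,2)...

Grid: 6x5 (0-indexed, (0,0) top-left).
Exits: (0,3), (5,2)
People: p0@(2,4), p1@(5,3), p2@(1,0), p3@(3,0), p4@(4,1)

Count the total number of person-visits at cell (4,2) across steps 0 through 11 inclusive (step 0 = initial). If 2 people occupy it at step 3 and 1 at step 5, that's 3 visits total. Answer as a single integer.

Step 0: p0@(2,4) p1@(5,3) p2@(1,0) p3@(3,0) p4@(4,1) -> at (4,2): 0 [-], cum=0
Step 1: p0@(1,4) p1@ESC p2@(0,0) p3@(4,0) p4@(5,1) -> at (4,2): 0 [-], cum=0
Step 2: p0@(0,4) p1@ESC p2@(0,1) p3@(5,0) p4@ESC -> at (4,2): 0 [-], cum=0
Step 3: p0@ESC p1@ESC p2@(0,2) p3@(5,1) p4@ESC -> at (4,2): 0 [-], cum=0
Step 4: p0@ESC p1@ESC p2@ESC p3@ESC p4@ESC -> at (4,2): 0 [-], cum=0
Total visits = 0

Answer: 0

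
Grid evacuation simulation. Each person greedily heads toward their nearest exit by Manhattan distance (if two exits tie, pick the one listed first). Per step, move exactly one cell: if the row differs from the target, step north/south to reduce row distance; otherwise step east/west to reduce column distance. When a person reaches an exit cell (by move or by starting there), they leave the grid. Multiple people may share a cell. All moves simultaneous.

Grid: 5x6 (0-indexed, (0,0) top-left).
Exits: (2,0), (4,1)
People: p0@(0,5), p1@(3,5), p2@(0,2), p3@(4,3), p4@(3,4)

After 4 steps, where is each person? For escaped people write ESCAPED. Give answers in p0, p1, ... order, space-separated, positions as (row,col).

Step 1: p0:(0,5)->(1,5) | p1:(3,5)->(4,5) | p2:(0,2)->(1,2) | p3:(4,3)->(4,2) | p4:(3,4)->(4,4)
Step 2: p0:(1,5)->(2,5) | p1:(4,5)->(4,4) | p2:(1,2)->(2,2) | p3:(4,2)->(4,1)->EXIT | p4:(4,4)->(4,3)
Step 3: p0:(2,5)->(2,4) | p1:(4,4)->(4,3) | p2:(2,2)->(2,1) | p3:escaped | p4:(4,3)->(4,2)
Step 4: p0:(2,4)->(2,3) | p1:(4,3)->(4,2) | p2:(2,1)->(2,0)->EXIT | p3:escaped | p4:(4,2)->(4,1)->EXIT

(2,3) (4,2) ESCAPED ESCAPED ESCAPED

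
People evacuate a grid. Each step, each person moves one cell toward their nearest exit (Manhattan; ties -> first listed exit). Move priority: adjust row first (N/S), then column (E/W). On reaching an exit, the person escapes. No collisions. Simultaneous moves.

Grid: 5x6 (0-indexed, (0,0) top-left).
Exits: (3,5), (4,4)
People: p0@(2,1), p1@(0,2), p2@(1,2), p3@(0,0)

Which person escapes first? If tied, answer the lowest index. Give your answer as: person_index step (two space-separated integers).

Answer: 0 5

Derivation:
Step 1: p0:(2,1)->(3,1) | p1:(0,2)->(1,2) | p2:(1,2)->(2,2) | p3:(0,0)->(1,0)
Step 2: p0:(3,1)->(3,2) | p1:(1,2)->(2,2) | p2:(2,2)->(3,2) | p3:(1,0)->(2,0)
Step 3: p0:(3,2)->(3,3) | p1:(2,2)->(3,2) | p2:(3,2)->(3,3) | p3:(2,0)->(3,0)
Step 4: p0:(3,3)->(3,4) | p1:(3,2)->(3,3) | p2:(3,3)->(3,4) | p3:(3,0)->(3,1)
Step 5: p0:(3,4)->(3,5)->EXIT | p1:(3,3)->(3,4) | p2:(3,4)->(3,5)->EXIT | p3:(3,1)->(3,2)
Step 6: p0:escaped | p1:(3,4)->(3,5)->EXIT | p2:escaped | p3:(3,2)->(3,3)
Step 7: p0:escaped | p1:escaped | p2:escaped | p3:(3,3)->(3,4)
Step 8: p0:escaped | p1:escaped | p2:escaped | p3:(3,4)->(3,5)->EXIT
Exit steps: [5, 6, 5, 8]
First to escape: p0 at step 5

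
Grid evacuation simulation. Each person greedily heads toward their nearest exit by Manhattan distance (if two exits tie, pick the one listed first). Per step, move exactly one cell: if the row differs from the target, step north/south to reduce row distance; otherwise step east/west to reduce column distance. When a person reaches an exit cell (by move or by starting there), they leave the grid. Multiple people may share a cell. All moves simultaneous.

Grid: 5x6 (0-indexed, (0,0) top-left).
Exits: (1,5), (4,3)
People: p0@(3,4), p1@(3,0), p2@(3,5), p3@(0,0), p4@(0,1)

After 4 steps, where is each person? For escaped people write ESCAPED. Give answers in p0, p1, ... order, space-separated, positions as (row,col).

Step 1: p0:(3,4)->(4,4) | p1:(3,0)->(4,0) | p2:(3,5)->(2,5) | p3:(0,0)->(1,0) | p4:(0,1)->(1,1)
Step 2: p0:(4,4)->(4,3)->EXIT | p1:(4,0)->(4,1) | p2:(2,5)->(1,5)->EXIT | p3:(1,0)->(1,1) | p4:(1,1)->(1,2)
Step 3: p0:escaped | p1:(4,1)->(4,2) | p2:escaped | p3:(1,1)->(1,2) | p4:(1,2)->(1,3)
Step 4: p0:escaped | p1:(4,2)->(4,3)->EXIT | p2:escaped | p3:(1,2)->(1,3) | p4:(1,3)->(1,4)

ESCAPED ESCAPED ESCAPED (1,3) (1,4)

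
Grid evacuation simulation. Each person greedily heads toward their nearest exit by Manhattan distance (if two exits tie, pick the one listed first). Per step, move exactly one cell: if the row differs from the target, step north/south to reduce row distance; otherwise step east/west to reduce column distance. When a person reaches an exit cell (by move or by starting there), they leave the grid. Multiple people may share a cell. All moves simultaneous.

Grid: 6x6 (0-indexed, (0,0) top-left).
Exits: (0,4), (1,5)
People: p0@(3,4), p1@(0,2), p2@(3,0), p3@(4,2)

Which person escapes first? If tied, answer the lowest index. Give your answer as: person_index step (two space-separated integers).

Step 1: p0:(3,4)->(2,4) | p1:(0,2)->(0,3) | p2:(3,0)->(2,0) | p3:(4,2)->(3,2)
Step 2: p0:(2,4)->(1,4) | p1:(0,3)->(0,4)->EXIT | p2:(2,0)->(1,0) | p3:(3,2)->(2,2)
Step 3: p0:(1,4)->(0,4)->EXIT | p1:escaped | p2:(1,0)->(0,0) | p3:(2,2)->(1,2)
Step 4: p0:escaped | p1:escaped | p2:(0,0)->(0,1) | p3:(1,2)->(0,2)
Step 5: p0:escaped | p1:escaped | p2:(0,1)->(0,2) | p3:(0,2)->(0,3)
Step 6: p0:escaped | p1:escaped | p2:(0,2)->(0,3) | p3:(0,3)->(0,4)->EXIT
Step 7: p0:escaped | p1:escaped | p2:(0,3)->(0,4)->EXIT | p3:escaped
Exit steps: [3, 2, 7, 6]
First to escape: p1 at step 2

Answer: 1 2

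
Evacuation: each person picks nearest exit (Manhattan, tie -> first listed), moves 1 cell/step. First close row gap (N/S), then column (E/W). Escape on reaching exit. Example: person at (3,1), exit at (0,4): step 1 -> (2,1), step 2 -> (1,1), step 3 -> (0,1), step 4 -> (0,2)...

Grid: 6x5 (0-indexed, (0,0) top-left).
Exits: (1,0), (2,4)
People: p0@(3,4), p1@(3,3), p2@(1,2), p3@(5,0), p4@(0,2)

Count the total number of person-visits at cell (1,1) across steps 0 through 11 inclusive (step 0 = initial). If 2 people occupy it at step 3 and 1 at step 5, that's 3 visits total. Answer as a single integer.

Step 0: p0@(3,4) p1@(3,3) p2@(1,2) p3@(5,0) p4@(0,2) -> at (1,1): 0 [-], cum=0
Step 1: p0@ESC p1@(2,3) p2@(1,1) p3@(4,0) p4@(1,2) -> at (1,1): 1 [p2], cum=1
Step 2: p0@ESC p1@ESC p2@ESC p3@(3,0) p4@(1,1) -> at (1,1): 1 [p4], cum=2
Step 3: p0@ESC p1@ESC p2@ESC p3@(2,0) p4@ESC -> at (1,1): 0 [-], cum=2
Step 4: p0@ESC p1@ESC p2@ESC p3@ESC p4@ESC -> at (1,1): 0 [-], cum=2
Total visits = 2

Answer: 2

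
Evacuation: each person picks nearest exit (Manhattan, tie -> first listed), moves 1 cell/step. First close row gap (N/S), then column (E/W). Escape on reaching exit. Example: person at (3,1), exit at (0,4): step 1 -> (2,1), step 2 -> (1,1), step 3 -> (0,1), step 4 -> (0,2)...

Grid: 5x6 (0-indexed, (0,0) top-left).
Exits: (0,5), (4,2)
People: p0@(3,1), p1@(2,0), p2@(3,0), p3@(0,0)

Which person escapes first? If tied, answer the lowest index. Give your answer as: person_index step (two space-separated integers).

Step 1: p0:(3,1)->(4,1) | p1:(2,0)->(3,0) | p2:(3,0)->(4,0) | p3:(0,0)->(0,1)
Step 2: p0:(4,1)->(4,2)->EXIT | p1:(3,0)->(4,0) | p2:(4,0)->(4,1) | p3:(0,1)->(0,2)
Step 3: p0:escaped | p1:(4,0)->(4,1) | p2:(4,1)->(4,2)->EXIT | p3:(0,2)->(0,3)
Step 4: p0:escaped | p1:(4,1)->(4,2)->EXIT | p2:escaped | p3:(0,3)->(0,4)
Step 5: p0:escaped | p1:escaped | p2:escaped | p3:(0,4)->(0,5)->EXIT
Exit steps: [2, 4, 3, 5]
First to escape: p0 at step 2

Answer: 0 2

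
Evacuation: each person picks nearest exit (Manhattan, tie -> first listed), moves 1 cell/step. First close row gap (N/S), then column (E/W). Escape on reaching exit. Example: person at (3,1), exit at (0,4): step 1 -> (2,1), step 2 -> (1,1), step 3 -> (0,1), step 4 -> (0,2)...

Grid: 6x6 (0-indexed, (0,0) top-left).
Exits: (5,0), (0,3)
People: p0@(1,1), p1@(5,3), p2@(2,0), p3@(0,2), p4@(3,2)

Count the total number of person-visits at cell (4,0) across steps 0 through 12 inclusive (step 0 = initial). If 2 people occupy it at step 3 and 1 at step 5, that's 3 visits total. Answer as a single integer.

Answer: 1

Derivation:
Step 0: p0@(1,1) p1@(5,3) p2@(2,0) p3@(0,2) p4@(3,2) -> at (4,0): 0 [-], cum=0
Step 1: p0@(0,1) p1@(5,2) p2@(3,0) p3@ESC p4@(4,2) -> at (4,0): 0 [-], cum=0
Step 2: p0@(0,2) p1@(5,1) p2@(4,0) p3@ESC p4@(5,2) -> at (4,0): 1 [p2], cum=1
Step 3: p0@ESC p1@ESC p2@ESC p3@ESC p4@(5,1) -> at (4,0): 0 [-], cum=1
Step 4: p0@ESC p1@ESC p2@ESC p3@ESC p4@ESC -> at (4,0): 0 [-], cum=1
Total visits = 1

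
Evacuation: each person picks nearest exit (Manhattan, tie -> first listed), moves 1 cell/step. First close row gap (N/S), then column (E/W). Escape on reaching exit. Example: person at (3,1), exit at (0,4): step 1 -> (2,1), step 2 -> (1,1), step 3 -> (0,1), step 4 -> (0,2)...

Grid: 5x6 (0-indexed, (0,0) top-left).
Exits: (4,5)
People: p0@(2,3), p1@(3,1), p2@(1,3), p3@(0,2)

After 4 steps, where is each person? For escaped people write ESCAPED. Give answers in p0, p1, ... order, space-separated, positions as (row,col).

Step 1: p0:(2,3)->(3,3) | p1:(3,1)->(4,1) | p2:(1,3)->(2,3) | p3:(0,2)->(1,2)
Step 2: p0:(3,3)->(4,3) | p1:(4,1)->(4,2) | p2:(2,3)->(3,3) | p3:(1,2)->(2,2)
Step 3: p0:(4,3)->(4,4) | p1:(4,2)->(4,3) | p2:(3,3)->(4,3) | p3:(2,2)->(3,2)
Step 4: p0:(4,4)->(4,5)->EXIT | p1:(4,3)->(4,4) | p2:(4,3)->(4,4) | p3:(3,2)->(4,2)

ESCAPED (4,4) (4,4) (4,2)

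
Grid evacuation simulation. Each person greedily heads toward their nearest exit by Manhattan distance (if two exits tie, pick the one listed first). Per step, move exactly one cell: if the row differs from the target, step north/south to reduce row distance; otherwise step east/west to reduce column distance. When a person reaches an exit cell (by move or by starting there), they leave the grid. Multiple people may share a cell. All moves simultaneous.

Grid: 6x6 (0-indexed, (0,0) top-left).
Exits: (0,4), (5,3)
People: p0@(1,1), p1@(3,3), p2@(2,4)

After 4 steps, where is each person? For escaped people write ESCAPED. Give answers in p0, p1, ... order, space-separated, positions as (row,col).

Step 1: p0:(1,1)->(0,1) | p1:(3,3)->(4,3) | p2:(2,4)->(1,4)
Step 2: p0:(0,1)->(0,2) | p1:(4,3)->(5,3)->EXIT | p2:(1,4)->(0,4)->EXIT
Step 3: p0:(0,2)->(0,3) | p1:escaped | p2:escaped
Step 4: p0:(0,3)->(0,4)->EXIT | p1:escaped | p2:escaped

ESCAPED ESCAPED ESCAPED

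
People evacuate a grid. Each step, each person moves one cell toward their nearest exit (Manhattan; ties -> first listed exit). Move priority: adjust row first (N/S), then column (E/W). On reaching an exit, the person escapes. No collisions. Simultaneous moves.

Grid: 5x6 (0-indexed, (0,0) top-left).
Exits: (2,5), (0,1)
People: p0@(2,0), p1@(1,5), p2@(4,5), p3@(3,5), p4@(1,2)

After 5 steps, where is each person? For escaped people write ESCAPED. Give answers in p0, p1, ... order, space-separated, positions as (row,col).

Step 1: p0:(2,0)->(1,0) | p1:(1,5)->(2,5)->EXIT | p2:(4,5)->(3,5) | p3:(3,5)->(2,5)->EXIT | p4:(1,2)->(0,2)
Step 2: p0:(1,0)->(0,0) | p1:escaped | p2:(3,5)->(2,5)->EXIT | p3:escaped | p4:(0,2)->(0,1)->EXIT
Step 3: p0:(0,0)->(0,1)->EXIT | p1:escaped | p2:escaped | p3:escaped | p4:escaped

ESCAPED ESCAPED ESCAPED ESCAPED ESCAPED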